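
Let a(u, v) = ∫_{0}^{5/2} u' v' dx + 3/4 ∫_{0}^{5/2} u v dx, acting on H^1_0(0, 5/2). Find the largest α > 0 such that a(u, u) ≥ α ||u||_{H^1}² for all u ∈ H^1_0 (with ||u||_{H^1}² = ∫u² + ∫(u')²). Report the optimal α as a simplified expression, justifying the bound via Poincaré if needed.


α = (75 + 16*π^2)/(4*(25 + 4*π^2))

Coercivity of a(·,·) on H^1_0(0, 5/2) means a(u, u) ≥ α ||u||_{H^1}² for every u ∈ H^1_0.
The interval has length L = 5/2, and Poincaré/coercivity depend only on L. Here a(u, u) = ∫(u')² + (3/4)·∫u².
Here 0 < c = 3/4 < 1. The condition a(u,u) ≥ α||u||_{H^1}² reads (1−α)∫(u')² ≥ (α−c)∫u². Any admissible α is ≤ 1 (rapidly oscillating u have ∫u²/∫(u')² → 0), and α = 1 would force 0 ≥ (1−c)∫u², impossible since c < 1; so 1−α > 0. By the sharp Poincaré inequality on H^1_0 of an interval of length L, ∫(u')² ≥ (π/L)²∫u² with equality for the first sine mode sin(π(x−x₀)/L) (x₀ the left endpoint), so the inequality holds for all u iff (1−α)(π/L)² ≥ α − c, i.e. α ≤ ((π/L)² + c)/((π/L)² + 1) = (1 + c(L/π)²)/(1 + (L/π)²). With (π/L)² = 4*π^2/25 and c = 3/4, the largest admissible constant is α = ((π/L)² + c)/((π/L)² + 1).
Simplifying, α = (75 + 16*π^2)/(4*(25 + 4*π^2)).


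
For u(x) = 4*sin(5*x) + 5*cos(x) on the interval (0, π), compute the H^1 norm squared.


||u||_{H^1(0,π)}^2 = 233*π

u'(x) = -5*sin(x) + 20*cos(5*x).
Expand u² and (u')² and integrate term by term on (0, π), using: for integers n ≥ 1, ∫_0^π sin²(nx) dx = ∫_0^π cos²(nx) dx = π/2; for n ≠ n', ∫_0^π sin(nx)sin(n'x) dx = ∫_0^π cos(nx)cos(n'x) dx = 0; and by product-to-sum, ∫_0^π sin(nx)cos(n'x) dx = ½∫_0^π [sin((n+n')x) + sin((n−n')x)] dx, which is 0 when n+n' is even and 2n/(n²−n'²) when n+n' is odd (it need not vanish on (0, π)).
  u² squared terms: (4)²·∫sin(5x)² dx = 16·π/2 = 8*π;  (5)²·∫cos(x)² dx = 25·π/2 = 25*π/2.
  u² cross terms: 2·(4)·(5)·∫sin(5x)·cos(x) dx = 40·(0) = 0.
  So ∫_0^π u² dx = 8*π + 25*π/2 + 0 = 41*π/2.
  (u')² squared terms: (-5)²·∫sin(x)² dx = 25·π/2 = 25*π/2;  (20)²·∫cos(5x)² dx = 400·π/2 = 200*π.
  (u')² cross terms: 2·(-5)·(20)·∫sin(x)·cos(5x) dx = -200·(0) = 0.
  So ∫_0^π (u')² dx = 25*π/2 + 200*π + 0 = 425*π/2.
||u||_{H^1}^2 = (41*π/2) + (425*π/2) = 233*π.


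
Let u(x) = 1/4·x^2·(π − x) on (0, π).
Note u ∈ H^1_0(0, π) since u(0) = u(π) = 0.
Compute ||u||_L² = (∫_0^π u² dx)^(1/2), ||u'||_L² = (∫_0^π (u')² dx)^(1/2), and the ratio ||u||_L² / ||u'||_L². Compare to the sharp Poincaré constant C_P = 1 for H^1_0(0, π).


||u||_L² / ||u'||_L² = sqrt(14)*π/14 < C_P = 1.

u(x) = 1/4·x^2·(π − x), so u'(x) = x*(-3*x + 2*π)/4.
u(x) = 1/4·x^2·(π − x) vanishes at x = 0 and x = π, so u ∈ H^1_0(0, π). Differentiate via the product rule and integrate the resulting polynomials term by term.
  ∫_0^π u² dx = ∫_0^π (x^6/16 - π*x^5/8 + π^2*x^4/16) dx. Term by term:
    ∫_0^π x^6/16 dx = π^7/112;  ∫_0^π -π*x^5/8 dx = -π^7/48;  ∫_0^π π^2*x^4/16 dx = π^7/80.
  Sum: π^7/112 − π^7/48 + π^7/80 = π^7/1680.
  ∫_0^π (u')² dx = ∫_0^π (9*x^4/16 - 3*π*x^3/4 + π^2*x^2/4) dx. Term by term:
    ∫_0^π 9*x^4/16 dx = 9*π^5/80;  ∫_0^π -3*π*x^3/4 dx = -3*π^5/16;  ∫_0^π π^2*x^2/4 dx = π^5/12.
  Sum: 9*π^5/80 − 3*π^5/16 + π^5/12 = π^5/120.
∫_0^π u² dx = π^7/1680, so ||u||_L² = sqrt(105)*π^(7/2)/420.
∫_0^π (u')² dx = π^5/120, so ||u'||_L² = sqrt(30)*π^(5/2)/60.
Ratio ||u||_L² / ||u'||_L² = sqrt(14)*π/14.
Sharp Poincaré constant on H^1_0(0, π) is C_P = L/π = 1, achieved by sin(x).
A polynomial bump cannot attain the sharp Poincaré constant (only the first sine eigenfunction does), so the ratio is strictly less than C_P, consistent with ||u||_L² ≤ C_P ||u'||_L².


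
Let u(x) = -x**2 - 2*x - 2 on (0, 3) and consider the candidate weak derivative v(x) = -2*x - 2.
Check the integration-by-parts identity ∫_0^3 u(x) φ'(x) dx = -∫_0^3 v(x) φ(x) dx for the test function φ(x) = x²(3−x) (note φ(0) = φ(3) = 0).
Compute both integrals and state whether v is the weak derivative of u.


LHS = 189/5, RHS = 189/5. Yes, v = u' weakly.

u(x) = -x**2 - 2*x - 2, classical derivative u'(x) = -2*x - 2.
φ(x) = x²(3−x), so φ'(x) = 3*x*(2 - x).
Note φ(0) = φ(3) = 0, so the boundary term u·φ vanishes.
LHS = ∫_0^3 u(x) φ'(x) dx = ∫_0^3 (3*x^4 - 6*x^2 - 12*x) dx. Term by term:
  ∫_0^3 3*x^4 dx = 729/5;  ∫_0^3 -6*x^2 dx = -54;  ∫_0^3 -12*x dx = -54.
Sum: 729/5 − 54 − 54 = 189/5.
So LHS = 189/5.
∫_0^3 v(x) φ(x) dx = ∫_0^3 (2*x^4 - 4*x^3 - 6*x^2) dx. Term by term:
  ∫_0^3 2*x^4 dx = 486/5;  ∫_0^3 -4*x^3 dx = -81;  ∫_0^3 -6*x^2 dx = -54.
Sum: 486/5 − 81 − 54 = -189/5.
So RHS = -∫_0^3 v(x) φ(x) dx = 189/5.
LHS = RHS, so the identity holds for this test φ.
Moreover u is smooth here and v(x) = u'(x) = -2*x - 2 pointwise, so the identity holds for every test function. Hence v is the weak derivative of u.


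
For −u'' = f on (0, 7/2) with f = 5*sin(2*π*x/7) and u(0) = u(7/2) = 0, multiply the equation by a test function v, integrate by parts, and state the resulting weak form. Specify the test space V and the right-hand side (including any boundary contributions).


V = H^1_0(0, 7/2) (so v(0) = v(7/2) = 0); weak form: ∫_0^7/2 u'v' dx = ∫_0^7/2 (5*sin(2*π*x/7)) v dx for all v ∈ V.

Multiply both sides by a test function v and integrate from 0 to 7/2:
  ∫_0^7/2 −u''(x) v(x) dx = ∫_0^7/2 f(x) v(x) dx.
Integrate the LHS by parts once:
  ∫_0^7/2 −u'' v dx = −[u'(x) v(x)]_0^7/2 + ∫_0^7/2 u'(x) v'(x) dx.
Thus ∫_0^7/2 u'(x) v'(x) dx = ∫_0^7/2 f(x) v(x) dx + [u'(x) v(x)]_0^7/2.
Choose V so that boundary terms are either known or forced to vanish.
u is Dirichlet: u(0) = u(7/2) = 0. Let V = H^1_0(0, 7/2); then v(0) = v(7/2) = 0, and [u' v]_0^7/2 = 0.
Weak formulation: find u (satisfying any essential BC) such that ∫_0^7/2 u'(x) v'(x) dx = ∫_0^7/2 f v dx for all v ∈ V.
Substituting f(x) = 5*sin(2*π*x/7), the right-hand side is ∫_0^7/2 (5*sin(2*π*x/7)) v dx.


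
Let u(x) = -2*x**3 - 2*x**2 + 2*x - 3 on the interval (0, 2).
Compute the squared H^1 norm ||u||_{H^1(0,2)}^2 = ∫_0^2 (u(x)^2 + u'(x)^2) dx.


||u||_{H^1}^2 = 59074/105

The H^1 norm (squared) on an interval (0, L) is
  ||u||_{H^1}^2 = ∫_0^L u(x)^2 dx + ∫_0^L u'(x)^2 dx.
Compute u'(x) = -6*x**2 - 4*x + 2.
Then u(x)^2 = 4*x**6 + 8*x**5 - 4*x**4 + 4*x**3 + 16*x**2 - 12*x + 9 and u'(x)^2 = 36*x**4 + 48*x**3 - 8*x**2 - 16*x + 4.
Integrate each monomial from 0 to 2 using ∫_0^2 c·x^n dx = c·2^(n+1)/(n+1):
  ∫_0^2 u(x)^2 dx = ∫_0^2 (4*x^6 + 8*x^5 - 4*x^4 + 4*x^3 + 16*x^2 - 12*x + 9) dx. Term by term:
    ∫_0^2 4*x^6 dx = 512/7;  ∫_0^2 8*x^5 dx = 256/3;  ∫_0^2 -4*x^4 dx = -128/5;
    ∫_0^2 4*x^3 dx = 16;  ∫_0^2 16*x^2 dx = 128/3;  ∫_0^2 -12*x dx = -24;
    ∫_0^2 9 dx = 18.
  Sum: 512/7 + 256/3 − 128/5 + 16 + 128/3 − 24 + 18 = 6494/35.
  ∫_0^2 u'(x)^2 dx = ∫_0^2 (36*x^4 + 48*x^3 - 8*x^2 - 16*x + 4) dx. Term by term:
    ∫_0^2 36*x^4 dx = 1152/5;  ∫_0^2 48*x^3 dx = 192;  ∫_0^2 -8*x^2 dx = -64/3;
    ∫_0^2 -16*x dx = -32;  ∫_0^2 4 dx = 8.
  Sum: 1152/5 + 192 − 64/3 − 32 + 8 = 5656/15.
Adding: ||u||_{H^1}^2 = 6494/35 + 5656/15 = 59074/105.


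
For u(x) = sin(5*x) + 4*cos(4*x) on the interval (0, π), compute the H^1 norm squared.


||u||_{H^1(0,π)}^2 = 1360/9 + 149*π

u'(x) = -16*sin(4*x) + 5*cos(5*x).
Expand u² and (u')² and integrate term by term on (0, π), using: for integers n ≥ 1, ∫_0^π sin²(nx) dx = ∫_0^π cos²(nx) dx = π/2; for n ≠ n', ∫_0^π sin(nx)sin(n'x) dx = ∫_0^π cos(nx)cos(n'x) dx = 0; and by product-to-sum, ∫_0^π sin(nx)cos(n'x) dx = ½∫_0^π [sin((n+n')x) + sin((n−n')x)] dx, which is 0 when n+n' is even and 2n/(n²−n'²) when n+n' is odd (it need not vanish on (0, π)).
  u² squared terms: (4)²·∫cos(4x)² dx = 16·π/2 = 8*π;  (1)²·∫sin(5x)² dx = 1·π/2 = π/2.
  u² cross terms: 2·(4)·(1)·∫cos(4x)·sin(5x) dx = 8·(10/9) = 80/9.
  So ∫_0^π u² dx = 8*π + π/2 + 80/9 = 80/9 + 17*π/2.
  (u')² squared terms: (-16)²·∫sin(4x)² dx = 256·π/2 = 128*π;  (5)²·∫cos(5x)² dx = 25·π/2 = 25*π/2.
  (u')² cross terms: 2·(-16)·(5)·∫sin(4x)·cos(5x) dx = -160·(-8/9) = 1280/9.
  So ∫_0^π (u')² dx = 128*π + 25*π/2 + 1280/9 = 1280/9 + 281*π/2.
||u||_{H^1}^2 = (80/9 + 17*π/2) + (1280/9 + 281*π/2) = 1360/9 + 149*π.


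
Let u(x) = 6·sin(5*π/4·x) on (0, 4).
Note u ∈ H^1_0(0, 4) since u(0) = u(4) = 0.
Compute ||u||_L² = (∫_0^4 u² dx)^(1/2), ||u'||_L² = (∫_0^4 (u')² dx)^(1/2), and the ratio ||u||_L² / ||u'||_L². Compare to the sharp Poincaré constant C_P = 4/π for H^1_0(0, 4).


||u||_L² / ||u'||_L² = 4/(5*π) < C_P = 4/π.

u(x) = 6·sin(5*π/4·x), so u'(x) = 15*π*cos(5*π*x/4)/2.
Writing u(x) = A·sin(kπx/L) with A = 6 and k = 5, use ∫_0^L sin²(kπx/L) dx = L/2 and ∫_0^L cos²(kπx/L) dx = L/2.
u² = 36·sin²(5*π/4·x) and (u')² = 225*π^2/4·cos²(5*π/4·x), and each of sin², cos² integrates to L/2 = 2 over (0, 4).
∫_0^4 u² dx = 72, so ||u||_L² = 6*sqrt(2).
∫_0^4 (u')² dx = 225*π^2/2, so ||u'||_L² = 15*sqrt(2)*π/2.
Ratio ||u||_L² / ||u'||_L² = 4/(5*π).
Sharp Poincaré constant on H^1_0(0, 4) is C_P = L/π = 4/π, achieved by sin(π/4·x).
This is the k = 5 harmonic; the ratio L/(kπ) is strictly less than C_P = L/π, consistent with the sharp inequality ||u||_L² ≤ C_P ||u'||_L².


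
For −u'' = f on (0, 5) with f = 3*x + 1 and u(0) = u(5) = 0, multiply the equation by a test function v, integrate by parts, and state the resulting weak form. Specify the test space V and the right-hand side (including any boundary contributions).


V = H^1_0(0, 5) (so v(0) = v(5) = 0); weak form: ∫_0^5 u'v' dx = ∫_0^5 (3*x + 1) v dx for all v ∈ V.

Multiply both sides by a test function v and integrate from 0 to 5:
  ∫_0^5 −u''(x) v(x) dx = ∫_0^5 f(x) v(x) dx.
Integrate the LHS by parts once:
  ∫_0^5 −u'' v dx = −[u'(x) v(x)]_0^5 + ∫_0^5 u'(x) v'(x) dx.
Thus ∫_0^5 u'(x) v'(x) dx = ∫_0^5 f(x) v(x) dx + [u'(x) v(x)]_0^5.
Choose V so that boundary terms are either known or forced to vanish.
u is Dirichlet: u(0) = u(5) = 0. Let V = H^1_0(0, 5); then v(0) = v(5) = 0, and [u' v]_0^5 = 0.
Weak formulation: find u (satisfying any essential BC) such that ∫_0^5 u'(x) v'(x) dx = ∫_0^5 f v dx for all v ∈ V.
Substituting f(x) = 3*x + 1, the right-hand side is ∫_0^5 (3*x + 1) v dx.


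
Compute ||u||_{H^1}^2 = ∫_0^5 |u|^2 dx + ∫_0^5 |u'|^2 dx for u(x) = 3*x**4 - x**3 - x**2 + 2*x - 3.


||u||_{H^1}^2 = 254733335/84

The H^1 norm (squared) on an interval (0, L) is
  ||u||_{H^1}^2 = ∫_0^L u(x)^2 dx + ∫_0^L u'(x)^2 dx.
Compute u'(x) = 12*x**3 - 3*x**2 - 2*x + 2.
Then u(x)^2 = 9*x**8 - 6*x**7 - 5*x**6 + 14*x**5 - 21*x**4 + 2*x**3 + 10*x**2 - 12*x + 9 and u'(x)^2 = 144*x**6 - 72*x**5 - 39*x**4 + 60*x**3 - 8*x**2 - 8*x + 4.
Integrate each monomial from 0 to 5 using ∫_0^5 c·x^n dx = c·5^(n+1)/(n+1):
  ∫_0^5 u(x)^2 dx = ∫_0^5 (9*x^8 - 6*x^7 - 5*x^6 + 14*x^5 - 21*x^4 + 2*x^3 + 10*x^2 - 12*x + 9) dx. Term by term:
    ∫_0^5 9*x^8 dx = 1953125;  ∫_0^5 -6*x^7 dx = -1171875/4;  ∫_0^5 -5*x^6 dx = -390625/7;
    ∫_0^5 14*x^5 dx = 109375/3;  ∫_0^5 -21*x^4 dx = -13125;  ∫_0^5 2*x^3 dx = 625/2;
    ∫_0^5 10*x^2 dx = 1250/3;  ∫_0^5 -12*x dx = -150;  ∫_0^5 9 dx = 45.
  Sum: 1953125 − 1171875/4 − 390625/7 + 109375/3 − 13125 + 625/2 + 1250/3 − 150 + 45 = 45592685/28.
  ∫_0^5 u'(x)^2 dx = ∫_0^5 (144*x^6 - 72*x^5 - 39*x^4 + 60*x^3 - 8*x^2 - 8*x + 4) dx. Term by term:
    ∫_0^5 144*x^6 dx = 11250000/7;  ∫_0^5 -72*x^5 dx = -187500;  ∫_0^5 -39*x^4 dx = -24375;
    ∫_0^5 60*x^3 dx = 9375;  ∫_0^5 -8*x^2 dx = -1000/3;  ∫_0^5 -8*x dx = -100;
    ∫_0^5 4 dx = 20.
  Sum: 11250000/7 − 187500 − 24375 + 9375 − 1000/3 − 100 + 20 = 29488820/21.
Adding: ||u||_{H^1}^2 = 45592685/28 + 29488820/21 = 254733335/84.


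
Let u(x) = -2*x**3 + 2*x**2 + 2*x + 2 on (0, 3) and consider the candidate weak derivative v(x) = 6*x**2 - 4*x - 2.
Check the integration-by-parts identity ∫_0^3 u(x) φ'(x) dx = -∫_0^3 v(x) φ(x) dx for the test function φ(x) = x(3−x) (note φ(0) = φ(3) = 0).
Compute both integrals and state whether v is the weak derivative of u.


LHS = 369/10, RHS = -369/10. No, v is not the weak derivative of u.

u(x) = -2*x**3 + 2*x**2 + 2*x + 2, classical derivative u'(x) = -6*x**2 + 4*x + 2.
φ(x) = x(3−x), so φ'(x) = 3 - 2*x.
Note φ(0) = φ(3) = 0, so the boundary term u·φ vanishes.
LHS = ∫_0^3 u(x) φ'(x) dx = ∫_0^3 (4*x^4 - 10*x^3 + 2*x^2 + 2*x + 6) dx. Term by term:
  ∫_0^3 4*x^4 dx = 972/5;  ∫_0^3 -10*x^3 dx = -405/2;  ∫_0^3 2*x^2 dx = 18;
  ∫_0^3 2*x dx = 9;  ∫_0^3 6 dx = 18.
Sum: 972/5 − 405/2 + 18 + 9 + 18 = 369/10.
So LHS = 369/10.
∫_0^3 v(x) φ(x) dx = ∫_0^3 (-6*x^4 + 22*x^3 - 10*x^2 - 6*x) dx. Term by term:
  ∫_0^3 -6*x^4 dx = -1458/5;  ∫_0^3 22*x^3 dx = 891/2;  ∫_0^3 -10*x^2 dx = -90;
  ∫_0^3 -6*x dx = -27.
Sum: -1458/5 + 891/2 − 90 − 27 = 369/10.
So RHS = -∫_0^3 v(x) φ(x) dx = -369/10.
LHS − RHS = 369/5 ≠ 0, so the identity fails.
(For a valid weak derivative the identity must hold for EVERY test function, in particular this one. The failure shows v is NOT the weak derivative of u.)
Correct weak derivative would be u'(x) = -6*x**2 + 4*x + 2.


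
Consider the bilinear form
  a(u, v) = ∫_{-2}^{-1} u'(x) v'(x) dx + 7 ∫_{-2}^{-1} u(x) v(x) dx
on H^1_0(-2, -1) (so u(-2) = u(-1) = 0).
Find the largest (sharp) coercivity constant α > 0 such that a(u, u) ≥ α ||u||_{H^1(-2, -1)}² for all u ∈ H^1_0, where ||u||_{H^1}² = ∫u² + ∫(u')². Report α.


α = 1

Coercivity of a(·,·) on H^1_0(-2, -1) means a(u, u) ≥ α ||u||_{H^1}² for every u ∈ H^1_0.
The interval has length L = 1, and Poincaré/coercivity depend only on L. Here a(u, u) = ∫(u')² + (7)·∫u².
Here c = 7 ≥ 1, so a(u,u) = ∫(u')² + c∫u² ≥ ∫(u')² + ∫u² = ||u||_{H^1}², i.e. α = 1 works. No larger α is possible: a(u,u) ≥ α||u||_{H^1}² means (1−α)∫(u')² ≥ (α−c)∫u², and for the modes u_n = sin(nπ(x−x₀)/L) (x₀ the left endpoint) one has ∫u_n²/∫(u_n')² = (L/(nπ))² → 0, so a(u_n,u_n)/||u_n||_{H^1}² → 1. Hence the optimal constant is α = 1.
Therefore α = 1.


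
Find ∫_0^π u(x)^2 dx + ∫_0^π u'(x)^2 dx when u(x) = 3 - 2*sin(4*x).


||u||_{H^1(0,π)}^2 = 43*π

u'(x) = -8*cos(4*x).
Expand u² and (u')² and integrate term by term on (0, π), using: for integers n ≥ 1, ∫_0^π sin²(nx) dx = ∫_0^π cos²(nx) dx = π/2; for n ≠ n', ∫_0^π sin(nx)sin(n'x) dx = ∫_0^π cos(nx)cos(n'x) dx = 0; and by product-to-sum, ∫_0^π sin(nx)cos(n'x) dx = ½∫_0^π [sin((n+n')x) + sin((n−n')x)] dx, which is 0 when n+n' is even and 2n/(n²−n'²) when n+n' is odd (it need not vanish on (0, π)). For the constant mode: ∫_0^π 1 dx = π, ∫_0^π cos(nx) dx = 0, ∫_0^π sin(nx) dx = (1−(−1)^n)/n.
  u² squared terms: (3)²·∫1 dx = 9·π = 9*π;  (-2)²·∫sin(4x)² dx = 4·π/2 = 2*π.
  u² cross terms: 2·(3)·(-2)·∫1·sin(4x) dx = -12·(0) = 0.
  So ∫_0^π u² dx = 9*π + 2*π + 0 = 11*π.
  (u')² squared terms: (-8)²·∫cos(4x)² dx = 64·π/2 = 32*π.
  So ∫_0^π (u')² dx = 32*π.
||u||_{H^1}^2 = (11*π) + (32*π) = 43*π.


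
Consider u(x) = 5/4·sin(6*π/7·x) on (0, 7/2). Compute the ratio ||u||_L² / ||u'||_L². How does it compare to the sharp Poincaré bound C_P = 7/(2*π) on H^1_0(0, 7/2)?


||u||_L² / ||u'||_L² = 7/(6*π) < C_P = 7/(2*π).

u(x) = 5/4·sin(6*π/7·x), so u'(x) = 15*π*cos(6*π*x/7)/14.
Writing u(x) = A·sin(kπx/L) with A = 5/4 and k = 3, use ∫_0^L sin²(kπx/L) dx = L/2 and ∫_0^L cos²(kπx/L) dx = L/2.
u² = 25/16·sin²(6*π/7·x) and (u')² = 225*π^2/196·cos²(6*π/7·x), and each of sin², cos² integrates to L/2 = 7/4 over (0, 7/2).
∫_0^7/2 u² dx = 175/64, so ||u||_L² = 5*sqrt(7)/8.
∫_0^7/2 (u')² dx = 225*π^2/112, so ||u'||_L² = 15*sqrt(7)*π/28.
Ratio ||u||_L² / ||u'||_L² = 7/(6*π).
Sharp Poincaré constant on H^1_0(0, 7/2) is C_P = L/π = 7/(2*π), achieved by sin(2*π/7·x).
This is the k = 3 harmonic; the ratio L/(kπ) is strictly less than C_P = L/π, consistent with the sharp inequality ||u||_L² ≤ C_P ||u'||_L².


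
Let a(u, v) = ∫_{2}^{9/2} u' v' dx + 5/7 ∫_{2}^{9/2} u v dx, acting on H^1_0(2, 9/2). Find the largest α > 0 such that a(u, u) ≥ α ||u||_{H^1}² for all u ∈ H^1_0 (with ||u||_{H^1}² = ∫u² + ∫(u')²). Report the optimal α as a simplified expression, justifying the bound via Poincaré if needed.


α = (125 + 28*π^2)/(7*(25 + 4*π^2))

Coercivity of a(·,·) on H^1_0(2, 9/2) means a(u, u) ≥ α ||u||_{H^1}² for every u ∈ H^1_0.
The interval has length L = 5/2, and Poincaré/coercivity depend only on L. Here a(u, u) = ∫(u')² + (5/7)·∫u².
Here 0 < c = 5/7 < 1. The condition a(u,u) ≥ α||u||_{H^1}² reads (1−α)∫(u')² ≥ (α−c)∫u². Any admissible α is ≤ 1 (rapidly oscillating u have ∫u²/∫(u')² → 0), and α = 1 would force 0 ≥ (1−c)∫u², impossible since c < 1; so 1−α > 0. By the sharp Poincaré inequality on H^1_0 of an interval of length L, ∫(u')² ≥ (π/L)²∫u² with equality for the first sine mode sin(π(x−x₀)/L) (x₀ the left endpoint), so the inequality holds for all u iff (1−α)(π/L)² ≥ α − c, i.e. α ≤ ((π/L)² + c)/((π/L)² + 1) = (1 + c(L/π)²)/(1 + (L/π)²). With (π/L)² = 4*π^2/25 and c = 5/7, the largest admissible constant is α = ((π/L)² + c)/((π/L)² + 1).
Simplifying, α = (125 + 28*π^2)/(7*(25 + 4*π^2)).


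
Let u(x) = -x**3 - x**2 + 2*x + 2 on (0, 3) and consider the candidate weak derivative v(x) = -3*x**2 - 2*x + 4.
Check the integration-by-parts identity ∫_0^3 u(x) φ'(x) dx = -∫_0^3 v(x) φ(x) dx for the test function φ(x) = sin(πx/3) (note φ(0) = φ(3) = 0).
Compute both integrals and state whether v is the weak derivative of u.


LHS = -324/π^3 + 87/π, RHS = -324/π^3 + 75/π. No, v is not the weak derivative of u.

u(x) = -x**3 - x**2 + 2*x + 2, classical derivative u'(x) = -3*x**2 - 2*x + 2.
φ(x) = sin(πx/3), so φ'(x) = π*cos(π*x/3)/3.
Note φ(0) = φ(3) = 0, so the boundary term u·φ vanishes.
LHS = ∫_0^3 u(x) φ'(x) dx = ∫_0^3 (-π*x^3*cos(π*x/3)/3 - π*x^2*cos(π*x/3)/3 + 2*π*x*cos(π*x/3)/3 + 2*π*cos(π*x/3)/3) dx. Term by term:
  ∫_0^3 2*π*cos(π*x/3)/3 dx = 0;  ∫_0^3 -π*x^2*cos(π*x/3)/3 dx = 18/π;  ∫_0^3 -π*x^3*cos(π*x/3)/3 dx = -324/π^3 + 81/π;
  ∫_0^3 2*π*x*cos(π*x/3)/3 dx = -12/π.
Sum: 0 + 18/π + -324/π^3 + 81/π − 12/π = -324/π^3 + 87/π.
So LHS = -324/π^3 + 87/π.
∫_0^3 v(x) φ(x) dx = ∫_0^3 (-3*x^2*sin(π*x/3) - 2*x*sin(π*x/3) + 4*sin(π*x/3)) dx. Term by term:
  ∫_0^3 4*sin(π*x/3) dx = 24/π;  ∫_0^3 -3*x^2*sin(π*x/3) dx = -81/π + 324/π^3;  ∫_0^3 -2*x*sin(π*x/3) dx = -18/π.
Sum: 24/π + -81/π + 324/π^3 − 18/π = -75/π + 324/π^3.
So RHS = -∫_0^3 v(x) φ(x) dx = -324/π^3 + 75/π.
LHS − RHS = 12/π ≠ 0, so the identity fails.
(For a valid weak derivative the identity must hold for EVERY test function, in particular this one. The failure shows v is NOT the weak derivative of u.)
Correct weak derivative would be u'(x) = -3*x**2 - 2*x + 2.


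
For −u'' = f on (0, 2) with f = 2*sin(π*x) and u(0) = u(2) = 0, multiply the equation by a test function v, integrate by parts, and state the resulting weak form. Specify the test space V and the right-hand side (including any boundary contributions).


V = H^1_0(0, 2) (so v(0) = v(2) = 0); weak form: ∫_0^2 u'v' dx = ∫_0^2 (2*sin(π*x)) v dx for all v ∈ V.

Multiply both sides by a test function v and integrate from 0 to 2:
  ∫_0^2 −u''(x) v(x) dx = ∫_0^2 f(x) v(x) dx.
Integrate the LHS by parts once:
  ∫_0^2 −u'' v dx = −[u'(x) v(x)]_0^2 + ∫_0^2 u'(x) v'(x) dx.
Thus ∫_0^2 u'(x) v'(x) dx = ∫_0^2 f(x) v(x) dx + [u'(x) v(x)]_0^2.
Choose V so that boundary terms are either known or forced to vanish.
u is Dirichlet: u(0) = u(2) = 0. Let V = H^1_0(0, 2); then v(0) = v(2) = 0, and [u' v]_0^2 = 0.
Weak formulation: find u (satisfying any essential BC) such that ∫_0^2 u'(x) v'(x) dx = ∫_0^2 f v dx for all v ∈ V.
Substituting f(x) = 2*sin(π*x), the right-hand side is ∫_0^2 (2*sin(π*x)) v dx.


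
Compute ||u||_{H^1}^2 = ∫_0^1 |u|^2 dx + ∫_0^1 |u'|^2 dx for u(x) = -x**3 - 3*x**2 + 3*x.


||u||_{H^1}^2 = 563/70

The H^1 norm (squared) on an interval (0, L) is
  ||u||_{H^1}^2 = ∫_0^L u(x)^2 dx + ∫_0^L u'(x)^2 dx.
Compute u'(x) = -3*x**2 - 6*x + 3.
Then u(x)^2 = x**6 + 6*x**5 + 3*x**4 - 18*x**3 + 9*x**2 and u'(x)^2 = 9*x**4 + 36*x**3 + 18*x**2 - 36*x + 9.
Integrate each monomial from 0 to 1 using ∫_0^1 c·x^n dx = c·1^(n+1)/(n+1):
  ∫_0^1 u(x)^2 dx = ∫_0^1 (x^6 + 6*x^5 + 3*x^4 - 18*x^3 + 9*x^2) dx. Term by term:
    ∫_0^1 x^6 dx = 1/7;  ∫_0^1 6*x^5 dx = 1;  ∫_0^1 3*x^4 dx = 3/5;
    ∫_0^1 -18*x^3 dx = -9/2;  ∫_0^1 9*x^2 dx = 3.
  Sum: 1/7 + 1 + 3/5 − 9/2 + 3 = 17/70.
  ∫_0^1 u'(x)^2 dx = ∫_0^1 (9*x^4 + 36*x^3 + 18*x^2 - 36*x + 9) dx. Term by term:
    ∫_0^1 9*x^4 dx = 9/5;  ∫_0^1 36*x^3 dx = 9;  ∫_0^1 18*x^2 dx = 6;
    ∫_0^1 -36*x dx = -18;  ∫_0^1 9 dx = 9.
  Sum: 9/5 + 9 + 6 − 18 + 9 = 39/5.
Adding: ||u||_{H^1}^2 = 17/70 + 39/5 = 563/70.


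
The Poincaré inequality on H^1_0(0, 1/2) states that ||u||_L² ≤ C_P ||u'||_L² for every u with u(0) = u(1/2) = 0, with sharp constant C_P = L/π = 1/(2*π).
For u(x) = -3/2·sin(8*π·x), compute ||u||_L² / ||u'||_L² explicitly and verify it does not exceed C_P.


||u||_L² / ||u'||_L² = 1/(8*π) < C_P = 1/(2*π).

u(x) = -3/2·sin(8*π·x), so u'(x) = -12*π*cos(8*π*x).
Writing u(x) = A·sin(kπx/L) with A = -3/2 and k = 4, use ∫_0^L sin²(kπx/L) dx = L/2 and ∫_0^L cos²(kπx/L) dx = L/2.
u² = 9/4·sin²(8*π·x) and (u')² = 144*π^2·cos²(8*π·x), and each of sin², cos² integrates to L/2 = 1/4 over (0, 1/2).
∫_0^1/2 u² dx = 9/16, so ||u||_L² = 3/4.
∫_0^1/2 (u')² dx = 36*π^2, so ||u'||_L² = 6*π.
Ratio ||u||_L² / ||u'||_L² = 1/(8*π).
Sharp Poincaré constant on H^1_0(0, 1/2) is C_P = L/π = 1/(2*π), achieved by sin(2*π·x).
This is the k = 4 harmonic; the ratio L/(kπ) is strictly less than C_P = L/π, consistent with the sharp inequality ||u||_L² ≤ C_P ||u'||_L².


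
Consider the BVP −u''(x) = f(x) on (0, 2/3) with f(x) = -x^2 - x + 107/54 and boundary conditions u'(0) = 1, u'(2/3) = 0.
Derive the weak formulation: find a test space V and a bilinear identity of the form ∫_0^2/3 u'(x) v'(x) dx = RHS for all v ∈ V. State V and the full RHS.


V = H^1(0, 2/3) (v unrestricted at boundary; u is determined up to an additive constant); weak form: ∫_0^2/3 u'v' dx = ∫_0^2/3 (-x^2 - x + 107/54) v dx − v(0) for all v ∈ V.

Multiply both sides by a test function v and integrate from 0 to 2/3:
  ∫_0^2/3 −u''(x) v(x) dx = ∫_0^2/3 f(x) v(x) dx.
Integrate the LHS by parts once:
  ∫_0^2/3 −u'' v dx = −[u'(x) v(x)]_0^2/3 + ∫_0^2/3 u'(x) v'(x) dx.
Thus ∫_0^2/3 u'(x) v'(x) dx = ∫_0^2/3 f(x) v(x) dx + [u'(x) v(x)]_0^2/3.
Choose V so that boundary terms are either known or forced to vanish.
u has inhomogeneous Neumann u'(0) = 1, u'(2/3) = 0. [u' v]_0^2/3 = (0)·v(2/3) − (1)·v(0) = − v(0). Take V = H^1(0, 2/3); boundary term becomes part of RHS.
Weak formulation: find u (satisfying any essential BC) such that ∫_0^2/3 u'(x) v'(x) dx = ∫_0^2/3 f v dx − v(0) for all v ∈ V (Neumann data are natural BCs: they enter the RHS as boundary terms).
Substituting f(x) = -x^2 - x + 107/54, the right-hand side is ∫_0^2/3 (-x^2 - x + 107/54) v dx − v(0).
Compatibility check (pure Neumann): taking v ≡ 1 ∈ V gives 0 = ∫_0^2/3 f dx + (0) − (1), i.e. ∫_0^2/3 f dx must equal u'(0) − u'(2/3) = 1. Indeed ∫_0^2/3 (-x^2 - x + 107/54) dx = 1, so the data are compatible. The solution is then unique only up to an additive constant (fix it e.g. by requiring ∫_0^2/3 u dx = 0).


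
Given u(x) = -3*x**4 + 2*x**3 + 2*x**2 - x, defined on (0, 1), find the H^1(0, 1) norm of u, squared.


||u||_{H^1}^2 = 13/14

The H^1 norm (squared) on an interval (0, L) is
  ||u||_{H^1}^2 = ∫_0^L u(x)^2 dx + ∫_0^L u'(x)^2 dx.
Compute u'(x) = -12*x**3 + 6*x**2 + 4*x - 1.
Then u(x)^2 = 9*x**8 - 12*x**7 - 8*x**6 + 14*x**5 - 4*x**3 + x**2 and u'(x)^2 = 144*x**6 - 144*x**5 - 60*x**4 + 72*x**3 + 4*x**2 - 8*x + 1.
Integrate each monomial from 0 to 1 using ∫_0^1 c·x^n dx = c·1^(n+1)/(n+1):
  ∫_0^1 u(x)^2 dx = ∫_0^1 (9*x^8 - 12*x^7 - 8*x^6 + 14*x^5 - 4*x^3 + x^2) dx. Term by term:
    ∫_0^1 9*x^8 dx = 1;  ∫_0^1 -12*x^7 dx = -3/2;  ∫_0^1 -8*x^6 dx = -8/7;
    ∫_0^1 14*x^5 dx = 7/3;  ∫_0^1 -4*x^3 dx = -1;  ∫_0^1 x^2 dx = 1/3.
  Sum: 1 − 3/2 − 8/7 + 7/3 − 1 + 1/3 = 1/42.
  ∫_0^1 u'(x)^2 dx = ∫_0^1 (144*x^6 - 144*x^5 - 60*x^4 + 72*x^3 + 4*x^2 - 8*x + 1) dx. Term by term:
    ∫_0^1 144*x^6 dx = 144/7;  ∫_0^1 -144*x^5 dx = -24;  ∫_0^1 -60*x^4 dx = -12;
    ∫_0^1 72*x^3 dx = 18;  ∫_0^1 4*x^2 dx = 4/3;  ∫_0^1 -8*x dx = -4;
    ∫_0^1 1 dx = 1.
  Sum: 144/7 − 24 − 12 + 18 + 4/3 − 4 + 1 = 19/21.
Adding: ||u||_{H^1}^2 = 1/42 + 19/21 = 13/14.


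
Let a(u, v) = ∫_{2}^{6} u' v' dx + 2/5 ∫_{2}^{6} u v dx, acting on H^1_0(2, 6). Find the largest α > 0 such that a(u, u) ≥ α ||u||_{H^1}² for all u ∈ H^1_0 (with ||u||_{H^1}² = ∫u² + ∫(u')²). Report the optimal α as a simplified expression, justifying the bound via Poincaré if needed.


α = (32/5 + π^2)/(π^2 + 16)

Coercivity of a(·,·) on H^1_0(2, 6) means a(u, u) ≥ α ||u||_{H^1}² for every u ∈ H^1_0.
The interval has length L = 4, and Poincaré/coercivity depend only on L. Here a(u, u) = ∫(u')² + (2/5)·∫u².
Here 0 < c = 2/5 < 1. The condition a(u,u) ≥ α||u||_{H^1}² reads (1−α)∫(u')² ≥ (α−c)∫u². Any admissible α is ≤ 1 (rapidly oscillating u have ∫u²/∫(u')² → 0), and α = 1 would force 0 ≥ (1−c)∫u², impossible since c < 1; so 1−α > 0. By the sharp Poincaré inequality on H^1_0 of an interval of length L, ∫(u')² ≥ (π/L)²∫u² with equality for the first sine mode sin(π(x−x₀)/L) (x₀ the left endpoint), so the inequality holds for all u iff (1−α)(π/L)² ≥ α − c, i.e. α ≤ ((π/L)² + c)/((π/L)² + 1) = (1 + c(L/π)²)/(1 + (L/π)²). With (π/L)² = π^2/16 and c = 2/5, the largest admissible constant is α = ((π/L)² + c)/((π/L)² + 1).
Simplifying, α = (32/5 + π^2)/(π^2 + 16).


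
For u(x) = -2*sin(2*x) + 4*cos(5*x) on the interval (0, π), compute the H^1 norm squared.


||u||_{H^1(0,π)}^2 = 1664/21 + 218*π

u'(x) = -20*sin(5*x) - 4*cos(2*x).
Expand u² and (u')² and integrate term by term on (0, π), using: for integers n ≥ 1, ∫_0^π sin²(nx) dx = ∫_0^π cos²(nx) dx = π/2; for n ≠ n', ∫_0^π sin(nx)sin(n'x) dx = ∫_0^π cos(nx)cos(n'x) dx = 0; and by product-to-sum, ∫_0^π sin(nx)cos(n'x) dx = ½∫_0^π [sin((n+n')x) + sin((n−n')x)] dx, which is 0 when n+n' is even and 2n/(n²−n'²) when n+n' is odd (it need not vanish on (0, π)).
  u² squared terms: (-2)²·∫sin(2x)² dx = 4·π/2 = 2*π;  (4)²·∫cos(5x)² dx = 16·π/2 = 8*π.
  u² cross terms: 2·(-2)·(4)·∫sin(2x)·cos(5x) dx = -16·(-4/21) = 64/21.
  So ∫_0^π u² dx = 2*π + 8*π + 64/21 = 64/21 + 10*π.
  (u')² squared terms: (-20)²·∫sin(5x)² dx = 400·π/2 = 200*π;  (-4)²·∫cos(2x)² dx = 16·π/2 = 8*π.
  (u')² cross terms: 2·(-20)·(-4)·∫sin(5x)·cos(2x) dx = 160·(10/21) = 1600/21.
  So ∫_0^π (u')² dx = 200*π + 8*π + 1600/21 = 1600/21 + 208*π.
||u||_{H^1}^2 = (64/21 + 10*π) + (1600/21 + 208*π) = 1664/21 + 218*π.


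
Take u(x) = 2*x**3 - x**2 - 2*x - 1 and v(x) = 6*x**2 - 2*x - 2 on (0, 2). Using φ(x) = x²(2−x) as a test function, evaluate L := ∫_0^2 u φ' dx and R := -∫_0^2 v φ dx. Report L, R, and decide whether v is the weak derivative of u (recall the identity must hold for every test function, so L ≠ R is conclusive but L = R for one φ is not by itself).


LHS = -104/15, RHS = -104/15. Yes, v = u' weakly.

u(x) = 2*x**3 - x**2 - 2*x - 1, classical derivative u'(x) = 6*x**2 - 2*x - 2.
φ(x) = x²(2−x), so φ'(x) = x*(4 - 3*x).
Note φ(0) = φ(2) = 0, so the boundary term u·φ vanishes.
LHS = ∫_0^2 u(x) φ'(x) dx = ∫_0^2 (-6*x^5 + 11*x^4 + 2*x^3 - 5*x^2 - 4*x) dx. Term by term:
  ∫_0^2 -6*x^5 dx = -64;  ∫_0^2 11*x^4 dx = 352/5;  ∫_0^2 2*x^3 dx = 8;
  ∫_0^2 -5*x^2 dx = -40/3;  ∫_0^2 -4*x dx = -8.
Sum: -64 + 352/5 + 8 − 40/3 − 8 = -104/15.
So LHS = -104/15.
∫_0^2 v(x) φ(x) dx = ∫_0^2 (-6*x^5 + 14*x^4 - 2*x^3 - 4*x^2) dx. Term by term:
  ∫_0^2 -6*x^5 dx = -64;  ∫_0^2 14*x^4 dx = 448/5;  ∫_0^2 -2*x^3 dx = -8;
  ∫_0^2 -4*x^2 dx = -32/3.
Sum: -64 + 448/5 − 8 − 32/3 = 104/15.
So RHS = -∫_0^2 v(x) φ(x) dx = -104/15.
LHS = RHS, so the identity holds for this test φ.
Moreover u is smooth here and v(x) = u'(x) = 6*x**2 - 2*x - 2 pointwise, so the identity holds for every test function. Hence v is the weak derivative of u.


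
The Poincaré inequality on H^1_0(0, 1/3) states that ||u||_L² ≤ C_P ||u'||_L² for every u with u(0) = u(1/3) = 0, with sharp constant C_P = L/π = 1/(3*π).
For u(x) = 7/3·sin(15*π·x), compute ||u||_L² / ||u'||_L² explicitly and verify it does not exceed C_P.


||u||_L² / ||u'||_L² = 1/(15*π) < C_P = 1/(3*π).

u(x) = 7/3·sin(15*π·x), so u'(x) = 35*π*cos(15*π*x).
Writing u(x) = A·sin(kπx/L) with A = 7/3 and k = 5, use ∫_0^L sin²(kπx/L) dx = L/2 and ∫_0^L cos²(kπx/L) dx = L/2.
u² = 49/9·sin²(15*π·x) and (u')² = 1225*π^2·cos²(15*π·x), and each of sin², cos² integrates to L/2 = 1/6 over (0, 1/3).
∫_0^1/3 u² dx = 49/54, so ||u||_L² = 7*sqrt(6)/18.
∫_0^1/3 (u')² dx = 1225*π^2/6, so ||u'||_L² = 35*sqrt(6)*π/6.
Ratio ||u||_L² / ||u'||_L² = 1/(15*π).
Sharp Poincaré constant on H^1_0(0, 1/3) is C_P = L/π = 1/(3*π), achieved by sin(3*π·x).
This is the k = 5 harmonic; the ratio L/(kπ) is strictly less than C_P = L/π, consistent with the sharp inequality ||u||_L² ≤ C_P ||u'||_L².


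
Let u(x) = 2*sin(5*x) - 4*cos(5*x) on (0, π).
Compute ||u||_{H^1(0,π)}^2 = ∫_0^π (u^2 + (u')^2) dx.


||u||_{H^1(0,π)}^2 = 260*π

u'(x) = 20*sin(5*x) + 10*cos(5*x).
Expand u² and (u')² and integrate term by term on (0, π), using: for integers n ≥ 1, ∫_0^π sin²(nx) dx = ∫_0^π cos²(nx) dx = π/2; for n ≠ n', ∫_0^π sin(nx)sin(n'x) dx = ∫_0^π cos(nx)cos(n'x) dx = 0; and by product-to-sum, ∫_0^π sin(nx)cos(n'x) dx = ½∫_0^π [sin((n+n')x) + sin((n−n')x)] dx, which is 0 when n+n' is even and 2n/(n²−n'²) when n+n' is odd (it need not vanish on (0, π)).
  u² squared terms: (-4)²·∫cos(5x)² dx = 16·π/2 = 8*π;  (2)²·∫sin(5x)² dx = 4·π/2 = 2*π.
  u² cross terms: 2·(-4)·(2)·∫cos(5x)·sin(5x) dx = -16·(0) = 0.
  So ∫_0^π u² dx = 8*π + 2*π + 0 = 10*π.
  (u')² squared terms: (10)²·∫cos(5x)² dx = 100·π/2 = 50*π;  (20)²·∫sin(5x)² dx = 400·π/2 = 200*π.
  (u')² cross terms: 2·(10)·(20)·∫cos(5x)·sin(5x) dx = 400·(0) = 0.
  So ∫_0^π (u')² dx = 50*π + 200*π + 0 = 250*π.
||u||_{H^1}^2 = (10*π) + (250*π) = 260*π.


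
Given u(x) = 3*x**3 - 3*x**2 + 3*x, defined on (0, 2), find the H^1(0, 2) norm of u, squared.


||u||_{H^1}^2 = 12942/35

The H^1 norm (squared) on an interval (0, L) is
  ||u||_{H^1}^2 = ∫_0^L u(x)^2 dx + ∫_0^L u'(x)^2 dx.
Compute u'(x) = 9*x**2 - 6*x + 3.
Then u(x)^2 = 9*x**6 - 18*x**5 + 27*x**4 - 18*x**3 + 9*x**2 and u'(x)^2 = 81*x**4 - 108*x**3 + 90*x**2 - 36*x + 9.
Integrate each monomial from 0 to 2 using ∫_0^2 c·x^n dx = c·2^(n+1)/(n+1):
  ∫_0^2 u(x)^2 dx = ∫_0^2 (9*x^6 - 18*x^5 + 27*x^4 - 18*x^3 + 9*x^2) dx. Term by term:
    ∫_0^2 9*x^6 dx = 1152/7;  ∫_0^2 -18*x^5 dx = -192;  ∫_0^2 27*x^4 dx = 864/5;
    ∫_0^2 -18*x^3 dx = -72;  ∫_0^2 9*x^2 dx = 24.
  Sum: 1152/7 − 192 + 864/5 − 72 + 24 = 3408/35.
  ∫_0^2 u'(x)^2 dx = ∫_0^2 (81*x^4 - 108*x^3 + 90*x^2 - 36*x + 9) dx. Term by term:
    ∫_0^2 81*x^4 dx = 2592/5;  ∫_0^2 -108*x^3 dx = -432;  ∫_0^2 90*x^2 dx = 240;
    ∫_0^2 -36*x dx = -72;  ∫_0^2 9 dx = 18.
  Sum: 2592/5 − 432 + 240 − 72 + 18 = 1362/5.
Adding: ||u||_{H^1}^2 = 3408/35 + 1362/5 = 12942/35.


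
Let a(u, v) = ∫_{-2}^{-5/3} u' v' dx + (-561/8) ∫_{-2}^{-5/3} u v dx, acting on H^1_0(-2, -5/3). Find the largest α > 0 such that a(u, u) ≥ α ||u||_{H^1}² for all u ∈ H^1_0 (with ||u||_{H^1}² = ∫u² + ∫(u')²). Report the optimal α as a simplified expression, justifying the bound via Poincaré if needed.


α = 3*(-187 + 24*π^2)/(8*(1 + 9*π^2))

Coercivity of a(·,·) on H^1_0(-2, -5/3) means a(u, u) ≥ α ||u||_{H^1}² for every u ∈ H^1_0.
The interval has length L = 1/3, and Poincaré/coercivity depend only on L. Here a(u, u) = ∫(u')² + (-561/8)·∫u².
Here c = -561/8 < 0 with |c| < (π/L)² = 9*π^2, so coercivity still holds. The condition a(u,u) ≥ α||u||_{H^1}² reads (1−α)∫(u')² ≥ (α−c)∫u². Any admissible α is ≤ 1 (rapidly oscillating u have ∫u²/∫(u')² → 0), and α = 1 would force 0 ≥ (1−c)∫u², impossible since c < 1; so 1−α > 0. By the sharp Poincaré inequality on H^1_0 of an interval of length L, ∫(u')² ≥ (π/L)²∫u² with equality for the first sine mode sin(π(x−x₀)/L) (x₀ the left endpoint), so the inequality holds for all u iff (1−α)(π/L)² ≥ α − c, i.e. α ≤ ((π/L)² + c)/((π/L)² + 1) = (1 + c(L/π)²)/(1 + (L/π)²). (Direct route, valid since c ≤ 0: Poincaré gives c∫u² ≥ c(L/π)²∫(u')², so a(u,u) ≥ (1 + c(L/π)²)∫(u')², while ||u||_{H^1}² ≤ (1 + (L/π)²)∫(u')²; dividing yields the same α.) With (π/L)² = 9*π^2 and c = -561/8, the largest admissible constant is α = ((π/L)² + c)/((π/L)² + 1).
Simplifying, α = 3*(-187 + 24*π^2)/(8*(1 + 9*π^2)).


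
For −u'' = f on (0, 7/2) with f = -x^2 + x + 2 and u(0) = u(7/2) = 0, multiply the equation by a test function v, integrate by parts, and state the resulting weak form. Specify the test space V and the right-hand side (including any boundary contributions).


V = H^1_0(0, 7/2) (so v(0) = v(7/2) = 0); weak form: ∫_0^7/2 u'v' dx = ∫_0^7/2 (-x^2 + x + 2) v dx for all v ∈ V.

Multiply both sides by a test function v and integrate from 0 to 7/2:
  ∫_0^7/2 −u''(x) v(x) dx = ∫_0^7/2 f(x) v(x) dx.
Integrate the LHS by parts once:
  ∫_0^7/2 −u'' v dx = −[u'(x) v(x)]_0^7/2 + ∫_0^7/2 u'(x) v'(x) dx.
Thus ∫_0^7/2 u'(x) v'(x) dx = ∫_0^7/2 f(x) v(x) dx + [u'(x) v(x)]_0^7/2.
Choose V so that boundary terms are either known or forced to vanish.
u is Dirichlet: u(0) = u(7/2) = 0. Let V = H^1_0(0, 7/2); then v(0) = v(7/2) = 0, and [u' v]_0^7/2 = 0.
Weak formulation: find u (satisfying any essential BC) such that ∫_0^7/2 u'(x) v'(x) dx = ∫_0^7/2 f v dx for all v ∈ V.
Substituting f(x) = -x^2 + x + 2, the right-hand side is ∫_0^7/2 (-x^2 + x + 2) v dx.


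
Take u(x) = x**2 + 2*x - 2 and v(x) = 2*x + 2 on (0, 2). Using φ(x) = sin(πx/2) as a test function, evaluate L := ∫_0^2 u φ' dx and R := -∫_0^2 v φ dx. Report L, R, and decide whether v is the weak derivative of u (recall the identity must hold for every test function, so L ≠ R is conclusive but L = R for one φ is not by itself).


LHS = -16/π, RHS = -16/π. Yes, v = u' weakly.

u(x) = x**2 + 2*x - 2, classical derivative u'(x) = 2*x + 2.
φ(x) = sin(πx/2), so φ'(x) = π*cos(π*x/2)/2.
Note φ(0) = φ(2) = 0, so the boundary term u·φ vanishes.
LHS = ∫_0^2 u(x) φ'(x) dx = ∫_0^2 (π*x^2*cos(π*x/2)/2 + π*x*cos(π*x/2) - π*cos(π*x/2)) dx. Term by term:
  ∫_0^2 -π*cos(π*x/2) dx = 0;  ∫_0^2 π*x*cos(π*x/2) dx = -8/π;  ∫_0^2 π*x^2*cos(π*x/2)/2 dx = -8/π.
Sum: 0 − 8/π − 8/π = -16/π.
So LHS = -16/π.
∫_0^2 v(x) φ(x) dx = ∫_0^2 (2*x*sin(π*x/2) + 2*sin(π*x/2)) dx. Term by term:
  ∫_0^2 2*sin(π*x/2) dx = 8/π;  ∫_0^2 2*x*sin(π*x/2) dx = 8/π.
Sum: 8/π + 8/π = 16/π.
So RHS = -∫_0^2 v(x) φ(x) dx = -16/π.
LHS = RHS, so the identity holds for this test φ.
Moreover u is smooth here and v(x) = u'(x) = 2*x + 2 pointwise, so the identity holds for every test function. Hence v is the weak derivative of u.


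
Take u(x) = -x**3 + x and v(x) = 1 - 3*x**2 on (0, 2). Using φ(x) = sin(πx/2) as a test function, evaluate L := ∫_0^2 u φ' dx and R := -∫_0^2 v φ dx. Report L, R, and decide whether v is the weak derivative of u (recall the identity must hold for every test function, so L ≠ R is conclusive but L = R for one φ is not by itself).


LHS = -96/π^3 + 20/π, RHS = -96/π^3 + 20/π. Yes, v = u' weakly.

u(x) = -x**3 + x, classical derivative u'(x) = 1 - 3*x**2.
φ(x) = sin(πx/2), so φ'(x) = π*cos(π*x/2)/2.
Note φ(0) = φ(2) = 0, so the boundary term u·φ vanishes.
LHS = ∫_0^2 u(x) φ'(x) dx = ∫_0^2 (-π*x^3*cos(π*x/2)/2 + π*x*cos(π*x/2)/2) dx. Term by term:
  ∫_0^2 π*x*cos(π*x/2)/2 dx = -4/π;  ∫_0^2 -π*x^3*cos(π*x/2)/2 dx = -96/π^3 + 24/π.
Sum: -4/π + -96/π^3 + 24/π = -96/π^3 + 20/π.
So LHS = -96/π^3 + 20/π.
∫_0^2 v(x) φ(x) dx = ∫_0^2 (-3*x^2*sin(π*x/2) + sin(π*x/2)) dx. Term by term:
  ∫_0^2 -3*x^2*sin(π*x/2) dx = -24/π + 96/π^3;  ∫_0^2 sin(π*x/2) dx = 4/π.
Sum: -24/π + 96/π^3 + 4/π = -20/π + 96/π^3.
So RHS = -∫_0^2 v(x) φ(x) dx = -96/π^3 + 20/π.
LHS = RHS, so the identity holds for this test φ.
Moreover u is smooth here and v(x) = u'(x) = 1 - 3*x**2 pointwise, so the identity holds for every test function. Hence v is the weak derivative of u.


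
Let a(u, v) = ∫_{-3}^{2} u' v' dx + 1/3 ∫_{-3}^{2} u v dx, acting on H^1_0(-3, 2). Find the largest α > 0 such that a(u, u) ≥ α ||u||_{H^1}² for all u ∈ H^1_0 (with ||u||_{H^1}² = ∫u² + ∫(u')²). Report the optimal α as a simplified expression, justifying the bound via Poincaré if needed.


α = (25/3 + π^2)/(π^2 + 25)

Coercivity of a(·,·) on H^1_0(-3, 2) means a(u, u) ≥ α ||u||_{H^1}² for every u ∈ H^1_0.
The interval has length L = 5, and Poincaré/coercivity depend only on L. Here a(u, u) = ∫(u')² + (1/3)·∫u².
Here 0 < c = 1/3 < 1. The condition a(u,u) ≥ α||u||_{H^1}² reads (1−α)∫(u')² ≥ (α−c)∫u². Any admissible α is ≤ 1 (rapidly oscillating u have ∫u²/∫(u')² → 0), and α = 1 would force 0 ≥ (1−c)∫u², impossible since c < 1; so 1−α > 0. By the sharp Poincaré inequality on H^1_0 of an interval of length L, ∫(u')² ≥ (π/L)²∫u² with equality for the first sine mode sin(π(x−x₀)/L) (x₀ the left endpoint), so the inequality holds for all u iff (1−α)(π/L)² ≥ α − c, i.e. α ≤ ((π/L)² + c)/((π/L)² + 1) = (1 + c(L/π)²)/(1 + (L/π)²). With (π/L)² = π^2/25 and c = 1/3, the largest admissible constant is α = ((π/L)² + c)/((π/L)² + 1).
Simplifying, α = (25/3 + π^2)/(π^2 + 25).


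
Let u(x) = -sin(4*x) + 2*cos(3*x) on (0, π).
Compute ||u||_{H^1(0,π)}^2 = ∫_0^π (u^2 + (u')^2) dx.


||u||_{H^1(0,π)}^2 = -320/7 + 57*π/2

u'(x) = -6*sin(3*x) - 4*cos(4*x).
Expand u² and (u')² and integrate term by term on (0, π), using: for integers n ≥ 1, ∫_0^π sin²(nx) dx = ∫_0^π cos²(nx) dx = π/2; for n ≠ n', ∫_0^π sin(nx)sin(n'x) dx = ∫_0^π cos(nx)cos(n'x) dx = 0; and by product-to-sum, ∫_0^π sin(nx)cos(n'x) dx = ½∫_0^π [sin((n+n')x) + sin((n−n')x)] dx, which is 0 when n+n' is even and 2n/(n²−n'²) when n+n' is odd (it need not vanish on (0, π)).
  u² squared terms: (-1)²·∫sin(4x)² dx = 1·π/2 = π/2;  (2)²·∫cos(3x)² dx = 4·π/2 = 2*π.
  u² cross terms: 2·(-1)·(2)·∫sin(4x)·cos(3x) dx = -4·(8/7) = -32/7.
  So ∫_0^π u² dx = π/2 + 2*π − 32/7 = -32/7 + 5*π/2.
  (u')² squared terms: (-6)²·∫sin(3x)² dx = 36·π/2 = 18*π;  (-4)²·∫cos(4x)² dx = 16·π/2 = 8*π.
  (u')² cross terms: 2·(-6)·(-4)·∫sin(3x)·cos(4x) dx = 48·(-6/7) = -288/7.
  So ∫_0^π (u')² dx = 18*π + 8*π − 288/7 = -288/7 + 26*π.
||u||_{H^1}^2 = (-32/7 + 5*π/2) + (-288/7 + 26*π) = -320/7 + 57*π/2.


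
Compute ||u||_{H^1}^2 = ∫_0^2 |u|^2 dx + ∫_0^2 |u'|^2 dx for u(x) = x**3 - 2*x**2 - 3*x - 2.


||u||_{H^1}^2 = 9914/105

The H^1 norm (squared) on an interval (0, L) is
  ||u||_{H^1}^2 = ∫_0^L u(x)^2 dx + ∫_0^L u'(x)^2 dx.
Compute u'(x) = 3*x**2 - 4*x - 3.
Then u(x)^2 = x**6 - 4*x**5 - 2*x**4 + 8*x**3 + 17*x**2 + 12*x + 4 and u'(x)^2 = 9*x**4 - 24*x**3 - 2*x**2 + 24*x + 9.
Integrate each monomial from 0 to 2 using ∫_0^2 c·x^n dx = c·2^(n+1)/(n+1):
  ∫_0^2 u(x)^2 dx = ∫_0^2 (x^6 - 4*x^5 - 2*x^4 + 8*x^3 + 17*x^2 + 12*x + 4) dx. Term by term:
    ∫_0^2 x^6 dx = 128/7;  ∫_0^2 -4*x^5 dx = -128/3;  ∫_0^2 -2*x^4 dx = -64/5;
    ∫_0^2 8*x^3 dx = 32;  ∫_0^2 17*x^2 dx = 136/3;  ∫_0^2 12*x dx = 24;
    ∫_0^2 4 dx = 8.
  Sum: 128/7 − 128/3 − 64/5 + 32 + 136/3 + 24 + 8 = 7576/105.
  ∫_0^2 u'(x)^2 dx = ∫_0^2 (9*x^4 - 24*x^3 - 2*x^2 + 24*x + 9) dx. Term by term:
    ∫_0^2 9*x^4 dx = 288/5;  ∫_0^2 -24*x^3 dx = -96;  ∫_0^2 -2*x^2 dx = -16/3;
    ∫_0^2 24*x dx = 48;  ∫_0^2 9 dx = 18.
  Sum: 288/5 − 96 − 16/3 + 48 + 18 = 334/15.
Adding: ||u||_{H^1}^2 = 7576/105 + 334/15 = 9914/105.
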